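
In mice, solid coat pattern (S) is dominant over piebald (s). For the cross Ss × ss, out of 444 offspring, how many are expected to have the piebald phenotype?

Punnett square for Ss × ss:
Offspring genotypes: 2 Ss, 2 ss
Total offspring: 4
Count with target: 2
Probability: 2/4 = 1/2
Expected count = 1/2 × 444 = 222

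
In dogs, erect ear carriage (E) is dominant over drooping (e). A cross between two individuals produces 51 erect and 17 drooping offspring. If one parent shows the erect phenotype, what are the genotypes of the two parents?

Observed offspring: 51 erect, 17 drooping
The observed ratio simplifies to 3:1. Drooping (ee) offspring appear, so each parent must contribute one e allele. The parent stated to show erect carries E, so it is Ee. The other parent is then either Ee or ee: Ee × ee would give a 1:1 split, whereas Ee × Ee gives 3:1 — matching the data. So both parents are heterozygous (Ee × Ee).
Parent genotypes: Ee × Ee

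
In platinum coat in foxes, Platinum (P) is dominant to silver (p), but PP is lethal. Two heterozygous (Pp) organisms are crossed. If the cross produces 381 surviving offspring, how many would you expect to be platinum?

Cross: Pp × Pp
Punnett square offspring (before lethality): 1 PP, 2 Pp, 1 pp
The PP genotype is lethal (embryos die); surviving offspring: 2 Pp, 1 pp
platinum: 2 out of 3 → fraction 2/3
Expected count = 2/3 × 381 = 254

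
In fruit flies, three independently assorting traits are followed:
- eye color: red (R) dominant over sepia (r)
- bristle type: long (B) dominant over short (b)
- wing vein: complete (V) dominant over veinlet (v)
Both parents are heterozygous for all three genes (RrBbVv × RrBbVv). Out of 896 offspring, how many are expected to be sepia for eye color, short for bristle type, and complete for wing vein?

Trihybrid cross: RrBbVv × RrBbVv
Each trait segregates independently with a 3:1 phenotypic ratio, so each gene contributes 3/4 (dominant) or 1/4 (recessive).
Target: sepia (eye color), short (bristle type), complete (wing vein)
Probability = product of independent per-trait probabilities
= 1/4 × 1/4 × 3/4 = 3/64
Expected count = 3/64 × 896 = 42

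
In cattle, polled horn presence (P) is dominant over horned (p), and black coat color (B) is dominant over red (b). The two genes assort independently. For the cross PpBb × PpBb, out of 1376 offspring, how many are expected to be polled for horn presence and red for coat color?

Dihybrid cross PpBb × PpBb — consider each gene separately:
horn presence: Pp × Pp → 1 PP, 2 Pp, 1 pp → 3 P_ : 1 pp (out of 4)
coat color: Bb × Bb → 1 BB, 2 Bb, 1 bb → 3 B_ : 1 bb (out of 4)
Looking for: polled (P_) and red (bb)
P(polled) = 3/4, P(red) = 1/4
P(both) = 3/4 × 1/4 = 3/16
Expected count = 3/16 × 1376 = 258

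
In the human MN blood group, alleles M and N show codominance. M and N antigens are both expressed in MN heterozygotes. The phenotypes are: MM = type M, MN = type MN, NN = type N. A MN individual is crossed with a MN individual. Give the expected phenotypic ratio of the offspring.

Punnett square for MN × MN:
Offspring genotypes: 1 MM, 2 MN, 1 NN
Phenotype counts: 1 type M, 2 type MN, 1 type N
Ratio: 1 type M : 2 type MN : 1 type N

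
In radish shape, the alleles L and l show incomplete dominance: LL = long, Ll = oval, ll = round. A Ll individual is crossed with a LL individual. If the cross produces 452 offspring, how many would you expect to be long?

Punnett square for Ll × LL:
Offspring genotypes: 2 LL, 2 Ll
Phenotype counts: 2 long, 2 oval
long: 2 out of 4 → fraction 1/2
Expected count = 1/2 × 452 = 226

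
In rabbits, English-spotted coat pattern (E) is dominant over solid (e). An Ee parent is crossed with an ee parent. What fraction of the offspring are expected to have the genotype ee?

Punnett square for Ee × ee:
Offspring genotypes: 2 Ee, 2 ee
Total offspring: 4
Count with target: 2
Probability: 2/4 = 1/2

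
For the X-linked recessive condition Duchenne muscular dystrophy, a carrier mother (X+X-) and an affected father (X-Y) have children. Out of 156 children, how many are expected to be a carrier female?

Cross: X+X- × X-Y
Offspring: 1 X+X-, 1 X+Y, 1 X-X-, 1 X-Y
Probability of a carrier female: 1/4
Expected count = 1/4 × 156 = 39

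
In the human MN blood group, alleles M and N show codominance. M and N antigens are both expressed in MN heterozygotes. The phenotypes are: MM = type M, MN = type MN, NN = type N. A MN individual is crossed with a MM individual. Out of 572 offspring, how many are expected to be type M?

Punnett square for MN × MM:
Offspring genotypes: 2 MM, 2 MN
Phenotype counts: 2 type M, 2 type MN
type M: 2 out of 4 → fraction 1/2
Expected count = 1/2 × 572 = 286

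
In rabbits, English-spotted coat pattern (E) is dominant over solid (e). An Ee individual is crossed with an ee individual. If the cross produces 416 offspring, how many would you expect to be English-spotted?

Punnett square for Ee × ee:
Offspring genotypes: 2 Ee, 2 ee
English-spotted: 2, solid: 2
English-spotted: 2 out of 4 → fraction 1/2
Expected count = 1/2 × 416 = 208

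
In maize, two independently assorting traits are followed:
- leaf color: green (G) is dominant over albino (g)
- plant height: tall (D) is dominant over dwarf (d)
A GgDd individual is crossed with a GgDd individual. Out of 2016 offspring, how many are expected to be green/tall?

Dihybrid cross GgDd × GgDd — consider each gene separately:
leaf color: Gg × Gg → 1 GG, 2 Gg, 1 gg → 3 G_ : 1 gg (out of 4)
plant height: Dd × Dd → 1 DD, 2 Dd, 1 dd → 3 D_ : 1 dd (out of 4)
Combine (counts out of 4 × 4 = 16): green/tall (G_D_) = 3×3 = 9; green/dwarf (G_dd) = 3×1 = 3; albino/tall (ggD_) = 1×3 = 3; albino/dwarf (ggdd) = 1×1 = 1
Phenotype counts (out of 16): 9 green/tall, 3 green/dwarf, 3 albino/tall, 1 albino/dwarf
green/tall: 9 out of 16 → fraction 9/16
Expected count = 9/16 × 2016 = 1134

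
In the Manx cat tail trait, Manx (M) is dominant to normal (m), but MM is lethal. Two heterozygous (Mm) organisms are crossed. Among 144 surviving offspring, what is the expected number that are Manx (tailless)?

Cross: Mm × Mm
Punnett square offspring (before lethality): 1 MM, 2 Mm, 1 mm
The MM genotype is lethal (embryos die); surviving offspring: 2 Mm, 1 mm
Manx (tailless): 2 out of 3 → fraction 2/3
Expected count = 2/3 × 144 = 96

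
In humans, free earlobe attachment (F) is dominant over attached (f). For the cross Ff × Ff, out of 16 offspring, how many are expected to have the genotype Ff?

Punnett square for Ff × Ff:
Offspring genotypes: 1 FF, 2 Ff, 1 ff
Total offspring: 4
Count with target: 2
Probability: 2/4 = 1/2
Expected count = 1/2 × 16 = 8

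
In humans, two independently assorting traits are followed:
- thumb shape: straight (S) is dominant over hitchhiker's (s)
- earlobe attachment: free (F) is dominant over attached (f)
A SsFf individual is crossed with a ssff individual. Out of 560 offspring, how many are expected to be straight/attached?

Dihybrid cross SsFf × ssff — consider each gene separately:
thumb shape: Ss × ss → 2 Ss, 2 ss → 2 S_ : 2 ss (out of 4)
earlobe attachment: Ff × ff → 2 Ff, 2 ff → 2 F_ : 2 ff (out of 4)
Combine (counts out of 4 × 4 = 16): straight/free (S_F_) = 2×2 = 4; straight/attached (S_ff) = 2×2 = 4; hitchhiker's/free (ssF_) = 2×2 = 4; hitchhiker's/attached (ssff) = 2×2 = 4
Phenotype counts (out of 16): 4 straight/free, 4 straight/attached, 4 hitchhiker's/free, 4 hitchhiker's/attached
straight/attached: 4 out of 16 → fraction 1/4
Expected count = 1/4 × 560 = 140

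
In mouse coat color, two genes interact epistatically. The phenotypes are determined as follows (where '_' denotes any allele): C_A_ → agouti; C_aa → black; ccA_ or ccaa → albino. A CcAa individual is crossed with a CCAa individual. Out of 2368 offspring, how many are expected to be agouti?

Cross: CcAa × CCAa — consider each gene separately:
C gene: Cc × CC → 2 CC, 2 Cc → 4 C_ (out of 4)
A gene: Aa × Aa → 1 AA, 2 Aa, 1 aa → 3 A_ : 1 aa (out of 4)
Genotype classes (out of 4 × 4 = 16): C_A_ = 4×3 = 12; C_aa = 4×1 = 4
Apply the phenotype rules: C_A_ (12) → agouti; C_aa (4) → black
Phenotype counts (out of 16): 12 agouti, 4 black
agouti: 12 out of 16 → fraction 3/4
Expected count = 3/4 × 2368 = 1776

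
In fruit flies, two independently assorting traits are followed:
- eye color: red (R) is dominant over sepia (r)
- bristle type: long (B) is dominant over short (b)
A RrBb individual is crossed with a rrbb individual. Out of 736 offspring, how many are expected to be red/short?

Dihybrid cross RrBb × rrbb — consider each gene separately:
eye color: Rr × rr → 2 Rr, 2 rr → 2 R_ : 2 rr (out of 4)
bristle type: Bb × bb → 2 Bb, 2 bb → 2 B_ : 2 bb (out of 4)
Combine (counts out of 4 × 4 = 16): red/long (R_B_) = 2×2 = 4; red/short (R_bb) = 2×2 = 4; sepia/long (rrB_) = 2×2 = 4; sepia/short (rrbb) = 2×2 = 4
Phenotype counts (out of 16): 4 red/long, 4 red/short, 4 sepia/long, 4 sepia/short
red/short: 4 out of 16 → fraction 1/4
Expected count = 1/4 × 736 = 184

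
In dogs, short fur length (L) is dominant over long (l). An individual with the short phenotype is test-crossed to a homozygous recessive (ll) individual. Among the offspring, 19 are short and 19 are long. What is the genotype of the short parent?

Test cross: ? × ll
Offspring: 19 short, 19 long — approximately 1:1.
A 1:1 ratio in a test cross indicates the unknown parent is heterozygous (Ll).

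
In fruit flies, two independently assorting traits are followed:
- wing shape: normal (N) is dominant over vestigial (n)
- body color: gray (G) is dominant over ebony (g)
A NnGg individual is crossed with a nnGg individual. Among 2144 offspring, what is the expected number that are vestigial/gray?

Dihybrid cross NnGg × nnGg — consider each gene separately:
wing shape: Nn × nn → 2 Nn, 2 nn → 2 N_ : 2 nn (out of 4)
body color: Gg × Gg → 1 GG, 2 Gg, 1 gg → 3 G_ : 1 gg (out of 4)
Combine (counts out of 4 × 4 = 16): normal/gray (N_G_) = 2×3 = 6; normal/ebony (N_gg) = 2×1 = 2; vestigial/gray (nnG_) = 2×3 = 6; vestigial/ebony (nngg) = 2×1 = 2
Phenotype counts (out of 16): 6 normal/gray, 2 normal/ebony, 6 vestigial/gray, 2 vestigial/ebony
vestigial/gray: 6 out of 16 → fraction 3/8
Expected count = 3/8 × 2144 = 804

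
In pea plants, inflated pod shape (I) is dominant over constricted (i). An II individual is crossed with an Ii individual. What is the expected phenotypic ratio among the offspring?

Punnett square for II × Ii:
Offspring genotypes: 2 II, 2 Ii
inflated: 4, constricted: 0
Ratio: all inflated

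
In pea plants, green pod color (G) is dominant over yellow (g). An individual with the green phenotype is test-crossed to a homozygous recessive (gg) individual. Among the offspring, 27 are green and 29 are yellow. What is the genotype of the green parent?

Test cross: ? × gg
Offspring: 27 green, 29 yellow — approximately 1:1.
A 1:1 ratio in a test cross indicates the unknown parent is heterozygous (Gg).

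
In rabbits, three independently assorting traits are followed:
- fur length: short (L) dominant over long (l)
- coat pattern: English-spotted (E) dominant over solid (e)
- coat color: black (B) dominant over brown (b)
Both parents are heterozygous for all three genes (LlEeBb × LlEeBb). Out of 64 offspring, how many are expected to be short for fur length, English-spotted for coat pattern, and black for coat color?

Trihybrid cross: LlEeBb × LlEeBb
Each trait segregates independently with a 3:1 phenotypic ratio, so each gene contributes 3/4 (dominant) or 1/4 (recessive).
Target: short (fur length), English-spotted (coat pattern), black (coat color)
Probability = product of independent per-trait probabilities
= 3/4 × 3/4 × 3/4 = 27/64
Expected count = 27/64 × 64 = 27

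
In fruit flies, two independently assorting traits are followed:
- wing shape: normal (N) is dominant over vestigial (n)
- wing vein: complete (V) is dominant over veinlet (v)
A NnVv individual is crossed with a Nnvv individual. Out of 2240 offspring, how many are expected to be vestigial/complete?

Dihybrid cross NnVv × Nnvv — consider each gene separately:
wing shape: Nn × Nn → 1 NN, 2 Nn, 1 nn → 3 N_ : 1 nn (out of 4)
wing vein: Vv × vv → 2 Vv, 2 vv → 2 V_ : 2 vv (out of 4)
Combine (counts out of 4 × 4 = 16): normal/complete (N_V_) = 3×2 = 6; normal/veinlet (N_vv) = 3×2 = 6; vestigial/complete (nnV_) = 1×2 = 2; vestigial/veinlet (nnvv) = 1×2 = 2
Phenotype counts (out of 16): 6 normal/complete, 6 normal/veinlet, 2 vestigial/complete, 2 vestigial/veinlet
vestigial/complete: 2 out of 16 → fraction 1/8
Expected count = 1/8 × 2240 = 280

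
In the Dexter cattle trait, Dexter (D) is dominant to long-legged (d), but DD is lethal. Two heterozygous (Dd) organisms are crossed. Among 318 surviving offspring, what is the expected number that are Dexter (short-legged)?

Cross: Dd × Dd
Punnett square offspring (before lethality): 1 DD, 2 Dd, 1 dd
The DD genotype is lethal (embryos die); surviving offspring: 2 Dd, 1 dd
Dexter (short-legged): 2 out of 3 → fraction 2/3
Expected count = 2/3 × 318 = 212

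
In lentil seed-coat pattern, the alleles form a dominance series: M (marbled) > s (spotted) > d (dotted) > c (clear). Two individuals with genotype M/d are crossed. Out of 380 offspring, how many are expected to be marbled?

Cross: M/d × M/d
Allele dominance: M > s > d > c
Offspring genotypes: 1 M/M, 2 M/d, 1 d/d
Phenotype counts: 3 marbled, 1 dotted
marbled: 3 out of 4 → fraction 3/4
Expected count = 3/4 × 380 = 285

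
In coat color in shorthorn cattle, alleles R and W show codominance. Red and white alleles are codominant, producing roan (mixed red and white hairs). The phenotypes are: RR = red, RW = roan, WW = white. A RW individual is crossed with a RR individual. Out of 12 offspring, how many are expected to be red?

Punnett square for RW × RR:
Offspring genotypes: 2 RR, 2 RW
Phenotype counts: 2 red, 2 roan
red: 2 out of 4 → fraction 1/2
Expected count = 1/2 × 12 = 6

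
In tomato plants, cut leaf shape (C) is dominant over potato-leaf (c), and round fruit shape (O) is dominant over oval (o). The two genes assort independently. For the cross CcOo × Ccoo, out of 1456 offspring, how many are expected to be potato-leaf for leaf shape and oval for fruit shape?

Dihybrid cross CcOo × Ccoo — consider each gene separately:
leaf shape: Cc × Cc → 1 CC, 2 Cc, 1 cc → 3 C_ : 1 cc (out of 4)
fruit shape: Oo × oo → 2 Oo, 2 oo → 2 O_ : 2 oo (out of 4)
Looking for: potato-leaf (cc) and oval (oo)
P(potato-leaf) = 1/4, P(oval) = 2/4
P(both) = 1/4 × 2/4 = 2/16 = 1/8
Expected count = 1/8 × 1456 = 182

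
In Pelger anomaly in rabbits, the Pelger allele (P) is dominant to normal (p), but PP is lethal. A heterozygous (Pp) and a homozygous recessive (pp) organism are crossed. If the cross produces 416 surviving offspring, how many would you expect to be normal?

Cross: Pp × pp
Punnett square offspring (before lethality): 2 Pp, 2 pp
No PP offspring are produced in this cross.
normal: 2 out of 4 → fraction 1/2
Expected count = 1/2 × 416 = 208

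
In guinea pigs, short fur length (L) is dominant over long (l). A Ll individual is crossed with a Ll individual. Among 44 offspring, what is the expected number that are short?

Punnett square for Ll × Ll:
Offspring genotypes: 1 LL, 2 Ll, 1 ll
short: 3, long: 1
short: 3 out of 4 → fraction 3/4
Expected count = 3/4 × 44 = 33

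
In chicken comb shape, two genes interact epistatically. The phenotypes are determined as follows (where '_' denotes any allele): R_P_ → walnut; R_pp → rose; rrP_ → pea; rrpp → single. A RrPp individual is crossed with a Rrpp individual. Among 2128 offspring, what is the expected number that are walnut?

Cross: RrPp × Rrpp — consider each gene separately:
R gene: Rr × Rr → 1 RR, 2 Rr, 1 rr → 3 R_ : 1 rr (out of 4)
P gene: Pp × pp → 2 Pp, 2 pp → 2 P_ : 2 pp (out of 4)
Genotype classes (out of 4 × 4 = 16): R_P_ = 3×2 = 6; R_pp = 3×2 = 6; rrP_ = 1×2 = 2; rrpp = 1×2 = 2
Apply the phenotype rules: R_P_ (6) → walnut; R_pp (6) → rose; rrP_ (2) → pea; rrpp (2) → single
Phenotype counts (out of 16): 6 walnut, 6 rose, 2 pea, 2 single
walnut: 6 out of 16 → fraction 3/8
Expected count = 3/8 × 2128 = 798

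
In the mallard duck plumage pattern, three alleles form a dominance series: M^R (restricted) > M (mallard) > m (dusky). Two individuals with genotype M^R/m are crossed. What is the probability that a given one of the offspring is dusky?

Cross: M^R/m × M^R/m
Allele dominance: M^R > M > m
Offspring genotypes: 1 M^R/M^R, 2 M^R/m, 1 m/m
Phenotype counts: 3 restricted, 1 dusky
dusky: 1 out of 4
Probability: 1/4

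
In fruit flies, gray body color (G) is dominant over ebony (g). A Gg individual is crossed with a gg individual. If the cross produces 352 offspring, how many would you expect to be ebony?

Punnett square for Gg × gg:
Offspring genotypes: 2 Gg, 2 gg
gray: 2, ebony: 2
ebony: 2 out of 4 → fraction 1/2
Expected count = 1/2 × 352 = 176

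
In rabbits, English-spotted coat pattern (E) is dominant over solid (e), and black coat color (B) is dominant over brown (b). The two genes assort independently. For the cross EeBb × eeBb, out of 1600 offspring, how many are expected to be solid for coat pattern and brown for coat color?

Dihybrid cross EeBb × eeBb — consider each gene separately:
coat pattern: Ee × ee → 2 Ee, 2 ee → 2 E_ : 2 ee (out of 4)
coat color: Bb × Bb → 1 BB, 2 Bb, 1 bb → 3 B_ : 1 bb (out of 4)
Looking for: solid (ee) and brown (bb)
P(solid) = 2/4, P(brown) = 1/4
P(both) = 2/4 × 1/4 = 2/16 = 1/8
Expected count = 1/8 × 1600 = 200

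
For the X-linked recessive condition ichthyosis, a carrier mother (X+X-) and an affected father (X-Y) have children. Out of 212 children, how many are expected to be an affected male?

Cross: X+X- × X-Y
Offspring: 1 X+X-, 1 X+Y, 1 X-X-, 1 X-Y
Probability of an affected male: 1/4
Expected count = 1/4 × 212 = 53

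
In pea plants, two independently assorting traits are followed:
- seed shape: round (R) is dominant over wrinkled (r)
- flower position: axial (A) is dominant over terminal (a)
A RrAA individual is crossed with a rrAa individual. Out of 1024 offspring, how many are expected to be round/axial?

Dihybrid cross RrAA × rrAa — consider each gene separately:
seed shape: Rr × rr → 2 Rr, 2 rr → 2 R_ : 2 rr (out of 4)
flower position: AA × Aa → 2 AA, 2 Aa → 4 A_ (out of 4)
Combine (counts out of 4 × 4 = 16): round/axial (R_A_) = 2×4 = 8; wrinkled/axial (rrA_) = 2×4 = 8
Phenotype counts (out of 16): 8 round/axial, 8 wrinkled/axial
round/axial: 8 out of 16 → fraction 1/2
Expected count = 1/2 × 1024 = 512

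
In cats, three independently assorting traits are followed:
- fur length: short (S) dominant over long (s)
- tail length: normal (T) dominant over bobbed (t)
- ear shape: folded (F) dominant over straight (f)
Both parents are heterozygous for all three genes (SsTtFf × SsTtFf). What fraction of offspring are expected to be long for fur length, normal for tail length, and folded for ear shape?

Trihybrid cross: SsTtFf × SsTtFf
Each trait segregates independently with a 3:1 phenotypic ratio, so each gene contributes 3/4 (dominant) or 1/4 (recessive).
Target: long (fur length), normal (tail length), folded (ear shape)
Probability = product of independent per-trait probabilities
= 1/4 × 3/4 × 3/4 = 9/64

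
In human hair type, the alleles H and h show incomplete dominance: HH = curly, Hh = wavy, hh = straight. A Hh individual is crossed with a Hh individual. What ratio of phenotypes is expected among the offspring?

Punnett square for Hh × Hh:
Offspring genotypes: 1 HH, 2 Hh, 1 hh
Phenotype counts: 1 curly, 2 wavy, 1 straight
Ratio: 1 curly : 2 wavy : 1 straight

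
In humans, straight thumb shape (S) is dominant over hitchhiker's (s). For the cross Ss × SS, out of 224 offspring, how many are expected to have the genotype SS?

Punnett square for Ss × SS:
Offspring genotypes: 2 SS, 2 Ss
Total offspring: 4
Count with target: 2
Probability: 2/4 = 1/2
Expected count = 1/2 × 224 = 112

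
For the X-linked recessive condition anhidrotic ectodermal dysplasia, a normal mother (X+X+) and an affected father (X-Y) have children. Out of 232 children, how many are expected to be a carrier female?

Cross: X+X+ × X-Y
Offspring: 2 X+X-, 2 X+Y
Probability of a carrier female: 2/4 = 1/2
Expected count = 1/2 × 232 = 116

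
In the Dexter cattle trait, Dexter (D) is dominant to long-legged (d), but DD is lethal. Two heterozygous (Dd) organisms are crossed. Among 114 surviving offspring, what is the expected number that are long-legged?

Cross: Dd × Dd
Punnett square offspring (before lethality): 1 DD, 2 Dd, 1 dd
The DD genotype is lethal (embryos die); surviving offspring: 2 Dd, 1 dd
long-legged: 1 out of 3 → fraction 1/3
Expected count = 1/3 × 114 = 38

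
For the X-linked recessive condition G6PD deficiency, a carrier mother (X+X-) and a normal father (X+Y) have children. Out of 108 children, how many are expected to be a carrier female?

Cross: X+X- × X+Y
Offspring: 1 X+X+, 1 X+Y, 1 X+X-, 1 X-Y
Probability of a carrier female: 1/4
Expected count = 1/4 × 108 = 27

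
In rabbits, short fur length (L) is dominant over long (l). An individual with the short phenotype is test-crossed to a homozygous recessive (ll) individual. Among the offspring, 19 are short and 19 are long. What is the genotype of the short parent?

Test cross: ? × ll
Offspring: 19 short, 19 long — approximately 1:1.
A 1:1 ratio in a test cross indicates the unknown parent is heterozygous (Ll).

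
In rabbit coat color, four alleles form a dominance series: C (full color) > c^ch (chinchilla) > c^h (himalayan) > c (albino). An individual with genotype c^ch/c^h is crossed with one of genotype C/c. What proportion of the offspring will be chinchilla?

Cross: c^ch/c^h × C/c
Allele dominance: C > c^ch > c^h > c
Offspring genotypes: 1 C/c^ch, 1 c^ch/c, 1 C/c^h, 1 c^h/c
Phenotype counts: 2 full color, 1 chinchilla, 1 himalayan
chinchilla: 1 out of 4
Probability: 1/4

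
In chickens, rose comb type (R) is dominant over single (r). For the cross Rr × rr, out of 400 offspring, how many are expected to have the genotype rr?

Punnett square for Rr × rr:
Offspring genotypes: 2 Rr, 2 rr
Total offspring: 4
Count with target: 2
Probability: 2/4 = 1/2
Expected count = 1/2 × 400 = 200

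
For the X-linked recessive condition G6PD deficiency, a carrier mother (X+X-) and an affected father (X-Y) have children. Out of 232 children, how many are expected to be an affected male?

Cross: X+X- × X-Y
Offspring: 1 X+X-, 1 X+Y, 1 X-X-, 1 X-Y
Probability of an affected male: 1/4
Expected count = 1/4 × 232 = 58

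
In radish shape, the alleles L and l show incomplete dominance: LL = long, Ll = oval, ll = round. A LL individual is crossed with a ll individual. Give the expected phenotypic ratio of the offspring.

Punnett square for LL × ll:
Offspring genotypes: 4 Ll
Phenotype counts: 4 oval
Ratio: all oval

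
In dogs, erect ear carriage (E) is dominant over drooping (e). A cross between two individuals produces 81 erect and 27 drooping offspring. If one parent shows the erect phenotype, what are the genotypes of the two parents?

Observed offspring: 81 erect, 27 drooping
The observed ratio simplifies to 3:1. Drooping (ee) offspring appear, so each parent must contribute one e allele. The parent stated to show erect carries E, so it is Ee. The other parent is then either Ee or ee: Ee × ee would give a 1:1 split, whereas Ee × Ee gives 3:1 — matching the data. So both parents are heterozygous (Ee × Ee).
Parent genotypes: Ee × Ee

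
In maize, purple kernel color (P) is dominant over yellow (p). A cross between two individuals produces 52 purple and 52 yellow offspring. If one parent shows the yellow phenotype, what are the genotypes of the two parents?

Observed offspring: 52 purple, 52 yellow
The observed ratio simplifies to 1:1. One parent shows yellow, so its genotype must be pp. A 1:1 offspring split requires the other parent to be heterozygous (Pp).
Parent genotypes: pp × Pp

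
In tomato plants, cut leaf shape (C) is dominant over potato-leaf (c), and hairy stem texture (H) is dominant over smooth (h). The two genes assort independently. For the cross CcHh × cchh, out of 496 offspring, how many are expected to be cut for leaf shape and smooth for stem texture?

Dihybrid cross CcHh × cchh — consider each gene separately:
leaf shape: Cc × cc → 2 Cc, 2 cc → 2 C_ : 2 cc (out of 4)
stem texture: Hh × hh → 2 Hh, 2 hh → 2 H_ : 2 hh (out of 4)
Looking for: cut (C_) and smooth (hh)
P(cut) = 2/4, P(smooth) = 2/4
P(both) = 2/4 × 2/4 = 4/16 = 1/4
Expected count = 1/4 × 496 = 124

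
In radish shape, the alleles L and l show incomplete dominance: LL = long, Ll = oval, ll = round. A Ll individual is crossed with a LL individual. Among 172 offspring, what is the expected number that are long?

Punnett square for Ll × LL:
Offspring genotypes: 2 LL, 2 Ll
Phenotype counts: 2 long, 2 oval
long: 2 out of 4 → fraction 1/2
Expected count = 1/2 × 172 = 86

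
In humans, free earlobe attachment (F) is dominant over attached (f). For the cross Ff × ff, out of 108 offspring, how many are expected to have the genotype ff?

Punnett square for Ff × ff:
Offspring genotypes: 2 Ff, 2 ff
Total offspring: 4
Count with target: 2
Probability: 2/4 = 1/2
Expected count = 1/2 × 108 = 54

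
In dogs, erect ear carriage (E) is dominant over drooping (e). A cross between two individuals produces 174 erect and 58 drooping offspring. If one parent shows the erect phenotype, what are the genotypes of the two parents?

Observed offspring: 174 erect, 58 drooping
The observed ratio simplifies to 3:1. Drooping (ee) offspring appear, so each parent must contribute one e allele. The parent stated to show erect carries E, so it is Ee. The other parent is then either Ee or ee: Ee × ee would give a 1:1 split, whereas Ee × Ee gives 3:1 — matching the data. So both parents are heterozygous (Ee × Ee).
Parent genotypes: Ee × Ee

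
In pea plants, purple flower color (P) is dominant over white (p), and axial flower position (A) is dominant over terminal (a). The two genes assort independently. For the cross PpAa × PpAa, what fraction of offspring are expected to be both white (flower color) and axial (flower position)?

Dihybrid cross PpAa × PpAa — consider each gene separately:
flower color: Pp × Pp → 1 PP, 2 Pp, 1 pp → 3 P_ : 1 pp (out of 4)
flower position: Aa × Aa → 1 AA, 2 Aa, 1 aa → 3 A_ : 1 aa (out of 4)
Looking for: white (pp) and axial (A_)
P(white) = 1/4, P(axial) = 3/4
P(both) = 1/4 × 3/4 = 3/16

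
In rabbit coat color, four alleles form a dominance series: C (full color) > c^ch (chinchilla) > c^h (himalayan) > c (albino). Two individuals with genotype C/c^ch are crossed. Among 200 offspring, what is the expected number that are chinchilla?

Cross: C/c^ch × C/c^ch
Allele dominance: C > c^ch > c^h > c
Offspring genotypes: 1 C/C, 2 C/c^ch, 1 c^ch/c^ch
Phenotype counts: 3 full color, 1 chinchilla
chinchilla: 1 out of 4 → fraction 1/4
Expected count = 1/4 × 200 = 50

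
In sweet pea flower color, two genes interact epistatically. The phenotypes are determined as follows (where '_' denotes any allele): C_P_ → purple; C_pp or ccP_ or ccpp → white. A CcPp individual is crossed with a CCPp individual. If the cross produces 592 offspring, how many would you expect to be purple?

Cross: CcPp × CCPp — consider each gene separately:
C gene: Cc × CC → 2 CC, 2 Cc → 4 C_ (out of 4)
P gene: Pp × Pp → 1 PP, 2 Pp, 1 pp → 3 P_ : 1 pp (out of 4)
Genotype classes (out of 4 × 4 = 16): C_P_ = 4×3 = 12; C_pp = 4×1 = 4
Apply the phenotype rules: C_P_ (12) → purple; C_pp (4) → white
Phenotype counts (out of 16): 12 purple, 4 white
purple: 12 out of 16 → fraction 3/4
Expected count = 3/4 × 592 = 444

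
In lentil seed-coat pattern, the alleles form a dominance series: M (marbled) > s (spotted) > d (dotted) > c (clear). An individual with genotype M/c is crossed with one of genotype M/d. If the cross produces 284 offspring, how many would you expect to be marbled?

Cross: M/c × M/d
Allele dominance: M > s > d > c
Offspring genotypes: 1 M/M, 1 M/d, 1 M/c, 1 d/c
Phenotype counts: 3 marbled, 1 dotted
marbled: 3 out of 4 → fraction 3/4
Expected count = 3/4 × 284 = 213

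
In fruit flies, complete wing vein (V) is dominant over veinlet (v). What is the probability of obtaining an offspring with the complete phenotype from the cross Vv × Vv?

Punnett square for Vv × Vv:
Offspring genotypes: 1 VV, 2 Vv, 1 vv
Total offspring: 4
Count with target: 3
Probability: 3/4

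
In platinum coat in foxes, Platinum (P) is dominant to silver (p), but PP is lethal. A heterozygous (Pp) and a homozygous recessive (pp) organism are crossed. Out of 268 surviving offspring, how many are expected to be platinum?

Cross: Pp × pp
Punnett square offspring (before lethality): 2 Pp, 2 pp
No PP offspring are produced in this cross.
platinum: 2 out of 4 → fraction 1/2
Expected count = 1/2 × 268 = 134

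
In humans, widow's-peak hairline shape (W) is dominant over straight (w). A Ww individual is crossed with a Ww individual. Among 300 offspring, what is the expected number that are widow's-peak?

Punnett square for Ww × Ww:
Offspring genotypes: 1 WW, 2 Ww, 1 ww
widow's-peak: 3, straight: 1
widow's-peak: 3 out of 4 → fraction 3/4
Expected count = 3/4 × 300 = 225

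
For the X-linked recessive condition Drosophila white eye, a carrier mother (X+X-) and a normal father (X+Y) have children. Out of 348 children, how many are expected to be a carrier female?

Cross: X+X- × X+Y
Offspring: 1 X+X+, 1 X+Y, 1 X+X-, 1 X-Y
Probability of a carrier female: 1/4
Expected count = 1/4 × 348 = 87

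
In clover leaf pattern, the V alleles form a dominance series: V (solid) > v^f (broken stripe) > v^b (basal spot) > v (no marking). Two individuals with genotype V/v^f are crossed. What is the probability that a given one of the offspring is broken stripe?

Cross: V/v^f × V/v^f
Allele dominance: V > v^f > v^b > v
Offspring genotypes: 1 V/V, 2 V/v^f, 1 v^f/v^f
Phenotype counts: 3 solid, 1 broken stripe
broken stripe: 1 out of 4
Probability: 1/4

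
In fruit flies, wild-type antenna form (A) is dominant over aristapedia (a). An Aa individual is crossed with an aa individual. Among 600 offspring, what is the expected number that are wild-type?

Punnett square for Aa × aa:
Offspring genotypes: 2 Aa, 2 aa
wild-type: 2, aristapedia: 2
wild-type: 2 out of 4 → fraction 1/2
Expected count = 1/2 × 600 = 300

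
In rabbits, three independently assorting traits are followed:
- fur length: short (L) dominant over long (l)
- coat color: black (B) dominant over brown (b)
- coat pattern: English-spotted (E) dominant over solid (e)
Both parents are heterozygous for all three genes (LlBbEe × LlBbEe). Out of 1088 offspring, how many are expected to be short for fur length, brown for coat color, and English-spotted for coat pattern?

Trihybrid cross: LlBbEe × LlBbEe
Each trait segregates independently with a 3:1 phenotypic ratio, so each gene contributes 3/4 (dominant) or 1/4 (recessive).
Target: short (fur length), brown (coat color), English-spotted (coat pattern)
Probability = product of independent per-trait probabilities
= 3/4 × 1/4 × 3/4 = 9/64
Expected count = 9/64 × 1088 = 153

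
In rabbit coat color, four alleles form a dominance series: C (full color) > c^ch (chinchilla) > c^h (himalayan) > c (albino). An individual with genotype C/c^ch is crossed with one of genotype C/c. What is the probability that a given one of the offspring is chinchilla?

Cross: C/c^ch × C/c
Allele dominance: C > c^ch > c^h > c
Offspring genotypes: 1 C/C, 1 C/c, 1 C/c^ch, 1 c^ch/c
Phenotype counts: 3 full color, 1 chinchilla
chinchilla: 1 out of 4
Probability: 1/4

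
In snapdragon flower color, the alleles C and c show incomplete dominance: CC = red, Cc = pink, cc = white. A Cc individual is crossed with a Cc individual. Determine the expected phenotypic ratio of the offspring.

Punnett square for Cc × Cc:
Offspring genotypes: 1 CC, 2 Cc, 1 cc
Phenotype counts: 1 red, 2 pink, 1 white
Ratio: 1 red : 2 pink : 1 white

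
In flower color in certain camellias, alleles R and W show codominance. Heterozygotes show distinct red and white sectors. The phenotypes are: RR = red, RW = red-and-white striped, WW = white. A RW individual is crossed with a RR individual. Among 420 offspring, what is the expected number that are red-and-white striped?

Punnett square for RW × RR:
Offspring genotypes: 2 RR, 2 RW
Phenotype counts: 2 red, 2 red-and-white striped
red-and-white striped: 2 out of 4 → fraction 1/2
Expected count = 1/2 × 420 = 210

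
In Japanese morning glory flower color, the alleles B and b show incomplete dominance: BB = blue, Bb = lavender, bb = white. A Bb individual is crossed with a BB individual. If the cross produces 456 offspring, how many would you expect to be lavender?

Punnett square for Bb × BB:
Offspring genotypes: 2 BB, 2 Bb
Phenotype counts: 2 blue, 2 lavender
lavender: 2 out of 4 → fraction 1/2
Expected count = 1/2 × 456 = 228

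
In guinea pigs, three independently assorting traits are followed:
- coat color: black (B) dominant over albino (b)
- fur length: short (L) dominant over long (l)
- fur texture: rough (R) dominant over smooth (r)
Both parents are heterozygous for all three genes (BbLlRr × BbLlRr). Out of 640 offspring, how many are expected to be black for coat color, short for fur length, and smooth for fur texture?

Trihybrid cross: BbLlRr × BbLlRr
Each trait segregates independently with a 3:1 phenotypic ratio, so each gene contributes 3/4 (dominant) or 1/4 (recessive).
Target: black (coat color), short (fur length), smooth (fur texture)
Probability = product of independent per-trait probabilities
= 3/4 × 3/4 × 1/4 = 9/64
Expected count = 9/64 × 640 = 90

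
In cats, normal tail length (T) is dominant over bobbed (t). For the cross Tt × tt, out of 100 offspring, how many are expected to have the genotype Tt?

Punnett square for Tt × tt:
Offspring genotypes: 2 Tt, 2 tt
Total offspring: 4
Count with target: 2
Probability: 2/4 = 1/2
Expected count = 1/2 × 100 = 50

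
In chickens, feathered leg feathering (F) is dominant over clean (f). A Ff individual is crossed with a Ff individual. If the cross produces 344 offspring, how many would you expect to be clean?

Punnett square for Ff × Ff:
Offspring genotypes: 1 FF, 2 Ff, 1 ff
feathered: 3, clean: 1
clean: 1 out of 4 → fraction 1/4
Expected count = 1/4 × 344 = 86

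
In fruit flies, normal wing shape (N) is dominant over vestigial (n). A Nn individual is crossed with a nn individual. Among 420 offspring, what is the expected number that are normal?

Punnett square for Nn × nn:
Offspring genotypes: 2 Nn, 2 nn
normal: 2, vestigial: 2
normal: 2 out of 4 → fraction 1/2
Expected count = 1/2 × 420 = 210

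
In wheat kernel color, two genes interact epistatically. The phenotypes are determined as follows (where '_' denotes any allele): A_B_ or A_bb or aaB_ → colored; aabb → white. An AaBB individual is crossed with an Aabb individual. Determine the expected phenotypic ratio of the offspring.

Cross: AaBB × Aabb — consider each gene separately:
A gene: Aa × Aa → 1 AA, 2 Aa, 1 aa → 3 A_ : 1 aa (out of 4)
B gene: BB × bb → 4 Bb → 4 B_ (out of 4)
Genotype classes (out of 4 × 4 = 16): A_B_ = 3×4 = 12; aaB_ = 1×4 = 4
Apply the phenotype rules: A_B_ (12) + aaB_ (4) → colored
Phenotype counts (out of 16): 16 colored
Ratio: all colored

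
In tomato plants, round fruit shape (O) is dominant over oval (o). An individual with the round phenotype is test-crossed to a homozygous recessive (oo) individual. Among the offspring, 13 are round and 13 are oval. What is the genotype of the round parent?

Test cross: ? × oo
Offspring: 13 round, 13 oval — approximately 1:1.
A 1:1 ratio in a test cross indicates the unknown parent is heterozygous (Oo).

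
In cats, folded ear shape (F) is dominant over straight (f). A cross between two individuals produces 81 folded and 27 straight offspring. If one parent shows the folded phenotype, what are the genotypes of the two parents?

Observed offspring: 81 folded, 27 straight
The observed ratio simplifies to 3:1. Straight (ff) offspring appear, so each parent must contribute one f allele. The parent stated to show folded carries F, so it is Ff. The other parent is then either Ff or ff: Ff × ff would give a 1:1 split, whereas Ff × Ff gives 3:1 — matching the data. So both parents are heterozygous (Ff × Ff).
Parent genotypes: Ff × Ff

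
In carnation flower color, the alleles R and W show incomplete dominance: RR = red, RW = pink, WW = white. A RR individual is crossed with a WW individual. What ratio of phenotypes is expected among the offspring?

Punnett square for RR × WW:
Offspring genotypes: 4 RW
Phenotype counts: 4 pink
Ratio: all pink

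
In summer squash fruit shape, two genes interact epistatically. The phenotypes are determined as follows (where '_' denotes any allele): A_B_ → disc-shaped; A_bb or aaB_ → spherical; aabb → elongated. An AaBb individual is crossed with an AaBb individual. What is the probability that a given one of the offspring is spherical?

Cross: AaBb × AaBb — consider each gene separately:
A gene: Aa × Aa → 1 AA, 2 Aa, 1 aa → 3 A_ : 1 aa (out of 4)
B gene: Bb × Bb → 1 BB, 2 Bb, 1 bb → 3 B_ : 1 bb (out of 4)
Genotype classes (out of 4 × 4 = 16): A_B_ = 3×3 = 9; A_bb = 3×1 = 3; aaB_ = 1×3 = 3; aabb = 1×1 = 1
Apply the phenotype rules: A_B_ (9) → disc-shaped; A_bb (3) + aaB_ (3) → spherical; aabb (1) → elongated
Phenotype counts (out of 16): 9 disc-shaped, 6 spherical, 1 elongated
spherical: 6 out of 16
Probability: 6/16 = 3/8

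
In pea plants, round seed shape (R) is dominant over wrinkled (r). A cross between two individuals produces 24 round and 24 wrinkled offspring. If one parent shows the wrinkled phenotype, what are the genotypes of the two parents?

Observed offspring: 24 round, 24 wrinkled
The observed ratio simplifies to 1:1. One parent shows wrinkled, so its genotype must be rr. A 1:1 offspring split requires the other parent to be heterozygous (Rr).
Parent genotypes: rr × Rr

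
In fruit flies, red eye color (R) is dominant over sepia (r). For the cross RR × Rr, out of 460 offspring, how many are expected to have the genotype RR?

Punnett square for RR × Rr:
Offspring genotypes: 2 RR, 2 Rr
Total offspring: 4
Count with target: 2
Probability: 2/4 = 1/2
Expected count = 1/2 × 460 = 230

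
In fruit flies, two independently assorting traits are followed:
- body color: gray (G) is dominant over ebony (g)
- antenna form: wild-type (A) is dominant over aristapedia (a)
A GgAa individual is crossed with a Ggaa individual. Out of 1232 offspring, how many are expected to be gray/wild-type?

Dihybrid cross GgAa × Ggaa — consider each gene separately:
body color: Gg × Gg → 1 GG, 2 Gg, 1 gg → 3 G_ : 1 gg (out of 4)
antenna form: Aa × aa → 2 Aa, 2 aa → 2 A_ : 2 aa (out of 4)
Combine (counts out of 4 × 4 = 16): gray/wild-type (G_A_) = 3×2 = 6; gray/aristapedia (G_aa) = 3×2 = 6; ebony/wild-type (ggA_) = 1×2 = 2; ebony/aristapedia (ggaa) = 1×2 = 2
Phenotype counts (out of 16): 6 gray/wild-type, 6 gray/aristapedia, 2 ebony/wild-type, 2 ebony/aristapedia
gray/wild-type: 6 out of 16 → fraction 3/8
Expected count = 3/8 × 1232 = 462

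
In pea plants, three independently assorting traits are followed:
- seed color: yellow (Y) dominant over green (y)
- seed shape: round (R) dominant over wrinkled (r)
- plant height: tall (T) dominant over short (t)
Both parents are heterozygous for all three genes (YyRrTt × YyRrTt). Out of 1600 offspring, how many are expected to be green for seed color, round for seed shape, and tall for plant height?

Trihybrid cross: YyRrTt × YyRrTt
Each trait segregates independently with a 3:1 phenotypic ratio, so each gene contributes 3/4 (dominant) or 1/4 (recessive).
Target: green (seed color), round (seed shape), tall (plant height)
Probability = product of independent per-trait probabilities
= 1/4 × 3/4 × 3/4 = 9/64
Expected count = 9/64 × 1600 = 225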